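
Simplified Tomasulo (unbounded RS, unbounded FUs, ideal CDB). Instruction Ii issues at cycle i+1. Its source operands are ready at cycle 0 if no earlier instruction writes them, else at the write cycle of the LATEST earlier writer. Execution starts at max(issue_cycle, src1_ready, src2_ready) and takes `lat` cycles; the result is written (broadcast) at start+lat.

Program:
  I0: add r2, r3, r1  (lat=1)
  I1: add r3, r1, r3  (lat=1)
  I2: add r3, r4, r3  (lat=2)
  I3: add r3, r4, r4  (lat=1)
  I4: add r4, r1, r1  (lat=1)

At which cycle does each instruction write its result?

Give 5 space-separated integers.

I0 add r2: issue@1 deps=(None,None) exec_start@1 write@2
I1 add r3: issue@2 deps=(None,None) exec_start@2 write@3
I2 add r3: issue@3 deps=(None,1) exec_start@3 write@5
I3 add r3: issue@4 deps=(None,None) exec_start@4 write@5
I4 add r4: issue@5 deps=(None,None) exec_start@5 write@6

Answer: 2 3 5 5 6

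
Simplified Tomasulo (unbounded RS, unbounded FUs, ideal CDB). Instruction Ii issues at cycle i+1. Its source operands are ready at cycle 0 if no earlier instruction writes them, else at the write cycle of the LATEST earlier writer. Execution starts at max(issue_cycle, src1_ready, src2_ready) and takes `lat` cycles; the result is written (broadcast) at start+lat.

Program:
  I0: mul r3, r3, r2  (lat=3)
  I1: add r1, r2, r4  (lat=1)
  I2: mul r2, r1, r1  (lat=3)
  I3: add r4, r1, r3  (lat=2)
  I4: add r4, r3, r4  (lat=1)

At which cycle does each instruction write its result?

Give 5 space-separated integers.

Answer: 4 3 6 6 7

Derivation:
I0 mul r3: issue@1 deps=(None,None) exec_start@1 write@4
I1 add r1: issue@2 deps=(None,None) exec_start@2 write@3
I2 mul r2: issue@3 deps=(1,1) exec_start@3 write@6
I3 add r4: issue@4 deps=(1,0) exec_start@4 write@6
I4 add r4: issue@5 deps=(0,3) exec_start@6 write@7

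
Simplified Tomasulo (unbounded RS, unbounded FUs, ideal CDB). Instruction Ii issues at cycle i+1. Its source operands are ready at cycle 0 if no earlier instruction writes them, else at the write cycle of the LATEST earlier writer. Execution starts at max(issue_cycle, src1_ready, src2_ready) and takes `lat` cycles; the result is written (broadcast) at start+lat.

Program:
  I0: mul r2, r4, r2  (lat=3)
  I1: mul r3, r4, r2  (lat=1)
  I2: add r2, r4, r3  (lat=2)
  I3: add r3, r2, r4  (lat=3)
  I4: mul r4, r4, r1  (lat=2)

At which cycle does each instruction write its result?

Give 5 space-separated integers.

I0 mul r2: issue@1 deps=(None,None) exec_start@1 write@4
I1 mul r3: issue@2 deps=(None,0) exec_start@4 write@5
I2 add r2: issue@3 deps=(None,1) exec_start@5 write@7
I3 add r3: issue@4 deps=(2,None) exec_start@7 write@10
I4 mul r4: issue@5 deps=(None,None) exec_start@5 write@7

Answer: 4 5 7 10 7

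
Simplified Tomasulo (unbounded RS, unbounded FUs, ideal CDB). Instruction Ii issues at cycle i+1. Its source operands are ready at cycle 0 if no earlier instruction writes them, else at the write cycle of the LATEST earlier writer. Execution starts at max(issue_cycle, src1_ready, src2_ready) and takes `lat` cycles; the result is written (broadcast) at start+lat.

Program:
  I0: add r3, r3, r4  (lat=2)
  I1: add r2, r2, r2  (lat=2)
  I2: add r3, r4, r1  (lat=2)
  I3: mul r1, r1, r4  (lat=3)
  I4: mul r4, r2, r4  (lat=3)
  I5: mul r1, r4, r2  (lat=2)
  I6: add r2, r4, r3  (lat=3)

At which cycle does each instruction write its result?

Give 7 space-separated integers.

I0 add r3: issue@1 deps=(None,None) exec_start@1 write@3
I1 add r2: issue@2 deps=(None,None) exec_start@2 write@4
I2 add r3: issue@3 deps=(None,None) exec_start@3 write@5
I3 mul r1: issue@4 deps=(None,None) exec_start@4 write@7
I4 mul r4: issue@5 deps=(1,None) exec_start@5 write@8
I5 mul r1: issue@6 deps=(4,1) exec_start@8 write@10
I6 add r2: issue@7 deps=(4,2) exec_start@8 write@11

Answer: 3 4 5 7 8 10 11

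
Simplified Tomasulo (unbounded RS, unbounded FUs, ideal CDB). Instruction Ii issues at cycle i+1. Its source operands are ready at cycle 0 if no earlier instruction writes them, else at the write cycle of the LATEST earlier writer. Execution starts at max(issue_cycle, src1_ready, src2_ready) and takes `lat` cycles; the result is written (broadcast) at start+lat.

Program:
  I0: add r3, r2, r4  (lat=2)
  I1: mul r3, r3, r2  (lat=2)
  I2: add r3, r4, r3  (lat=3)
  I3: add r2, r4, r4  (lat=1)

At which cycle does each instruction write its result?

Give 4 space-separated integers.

I0 add r3: issue@1 deps=(None,None) exec_start@1 write@3
I1 mul r3: issue@2 deps=(0,None) exec_start@3 write@5
I2 add r3: issue@3 deps=(None,1) exec_start@5 write@8
I3 add r2: issue@4 deps=(None,None) exec_start@4 write@5

Answer: 3 5 8 5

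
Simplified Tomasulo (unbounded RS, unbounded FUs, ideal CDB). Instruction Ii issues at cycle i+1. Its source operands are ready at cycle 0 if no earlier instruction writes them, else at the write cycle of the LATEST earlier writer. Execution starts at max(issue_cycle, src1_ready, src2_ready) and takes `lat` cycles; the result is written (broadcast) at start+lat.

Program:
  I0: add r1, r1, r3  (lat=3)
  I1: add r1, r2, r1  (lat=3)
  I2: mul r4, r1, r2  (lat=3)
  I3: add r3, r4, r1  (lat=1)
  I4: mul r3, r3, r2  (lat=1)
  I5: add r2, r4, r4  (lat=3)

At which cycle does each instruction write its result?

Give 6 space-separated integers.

I0 add r1: issue@1 deps=(None,None) exec_start@1 write@4
I1 add r1: issue@2 deps=(None,0) exec_start@4 write@7
I2 mul r4: issue@3 deps=(1,None) exec_start@7 write@10
I3 add r3: issue@4 deps=(2,1) exec_start@10 write@11
I4 mul r3: issue@5 deps=(3,None) exec_start@11 write@12
I5 add r2: issue@6 deps=(2,2) exec_start@10 write@13

Answer: 4 7 10 11 12 13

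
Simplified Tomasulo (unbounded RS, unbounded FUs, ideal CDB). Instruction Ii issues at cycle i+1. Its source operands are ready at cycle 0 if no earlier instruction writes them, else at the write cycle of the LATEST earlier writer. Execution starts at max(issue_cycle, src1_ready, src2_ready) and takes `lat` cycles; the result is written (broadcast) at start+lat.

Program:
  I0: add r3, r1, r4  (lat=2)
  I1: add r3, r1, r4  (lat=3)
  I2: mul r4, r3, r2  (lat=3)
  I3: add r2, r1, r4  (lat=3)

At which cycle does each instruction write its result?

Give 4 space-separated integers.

I0 add r3: issue@1 deps=(None,None) exec_start@1 write@3
I1 add r3: issue@2 deps=(None,None) exec_start@2 write@5
I2 mul r4: issue@3 deps=(1,None) exec_start@5 write@8
I3 add r2: issue@4 deps=(None,2) exec_start@8 write@11

Answer: 3 5 8 11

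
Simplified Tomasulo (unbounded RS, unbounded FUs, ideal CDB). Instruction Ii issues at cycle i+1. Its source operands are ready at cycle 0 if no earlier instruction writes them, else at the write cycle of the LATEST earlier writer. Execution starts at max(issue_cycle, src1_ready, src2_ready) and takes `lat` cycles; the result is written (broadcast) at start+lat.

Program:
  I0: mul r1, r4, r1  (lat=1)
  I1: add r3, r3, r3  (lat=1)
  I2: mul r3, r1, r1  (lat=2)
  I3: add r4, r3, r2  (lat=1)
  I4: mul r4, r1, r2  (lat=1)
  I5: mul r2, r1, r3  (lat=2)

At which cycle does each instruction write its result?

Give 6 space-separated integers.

Answer: 2 3 5 6 6 8

Derivation:
I0 mul r1: issue@1 deps=(None,None) exec_start@1 write@2
I1 add r3: issue@2 deps=(None,None) exec_start@2 write@3
I2 mul r3: issue@3 deps=(0,0) exec_start@3 write@5
I3 add r4: issue@4 deps=(2,None) exec_start@5 write@6
I4 mul r4: issue@5 deps=(0,None) exec_start@5 write@6
I5 mul r2: issue@6 deps=(0,2) exec_start@6 write@8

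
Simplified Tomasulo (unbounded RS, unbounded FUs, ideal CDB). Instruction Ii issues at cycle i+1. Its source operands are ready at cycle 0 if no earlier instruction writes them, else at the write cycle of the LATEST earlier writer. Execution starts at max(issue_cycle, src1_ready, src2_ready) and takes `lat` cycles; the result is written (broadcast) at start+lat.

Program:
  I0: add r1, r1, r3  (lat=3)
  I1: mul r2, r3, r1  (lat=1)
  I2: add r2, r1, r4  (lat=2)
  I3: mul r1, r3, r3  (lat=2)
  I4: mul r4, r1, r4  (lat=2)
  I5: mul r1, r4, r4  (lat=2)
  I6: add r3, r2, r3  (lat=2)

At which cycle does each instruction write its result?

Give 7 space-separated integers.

I0 add r1: issue@1 deps=(None,None) exec_start@1 write@4
I1 mul r2: issue@2 deps=(None,0) exec_start@4 write@5
I2 add r2: issue@3 deps=(0,None) exec_start@4 write@6
I3 mul r1: issue@4 deps=(None,None) exec_start@4 write@6
I4 mul r4: issue@5 deps=(3,None) exec_start@6 write@8
I5 mul r1: issue@6 deps=(4,4) exec_start@8 write@10
I6 add r3: issue@7 deps=(2,None) exec_start@7 write@9

Answer: 4 5 6 6 8 10 9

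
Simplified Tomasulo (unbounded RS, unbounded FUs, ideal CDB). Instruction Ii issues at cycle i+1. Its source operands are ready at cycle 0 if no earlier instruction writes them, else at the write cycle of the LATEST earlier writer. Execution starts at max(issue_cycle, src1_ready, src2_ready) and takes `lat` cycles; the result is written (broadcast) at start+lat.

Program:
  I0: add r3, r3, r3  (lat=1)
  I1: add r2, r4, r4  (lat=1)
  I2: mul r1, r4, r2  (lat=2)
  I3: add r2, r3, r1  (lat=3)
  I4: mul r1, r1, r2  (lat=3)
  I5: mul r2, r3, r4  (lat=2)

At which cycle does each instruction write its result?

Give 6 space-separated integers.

I0 add r3: issue@1 deps=(None,None) exec_start@1 write@2
I1 add r2: issue@2 deps=(None,None) exec_start@2 write@3
I2 mul r1: issue@3 deps=(None,1) exec_start@3 write@5
I3 add r2: issue@4 deps=(0,2) exec_start@5 write@8
I4 mul r1: issue@5 deps=(2,3) exec_start@8 write@11
I5 mul r2: issue@6 deps=(0,None) exec_start@6 write@8

Answer: 2 3 5 8 11 8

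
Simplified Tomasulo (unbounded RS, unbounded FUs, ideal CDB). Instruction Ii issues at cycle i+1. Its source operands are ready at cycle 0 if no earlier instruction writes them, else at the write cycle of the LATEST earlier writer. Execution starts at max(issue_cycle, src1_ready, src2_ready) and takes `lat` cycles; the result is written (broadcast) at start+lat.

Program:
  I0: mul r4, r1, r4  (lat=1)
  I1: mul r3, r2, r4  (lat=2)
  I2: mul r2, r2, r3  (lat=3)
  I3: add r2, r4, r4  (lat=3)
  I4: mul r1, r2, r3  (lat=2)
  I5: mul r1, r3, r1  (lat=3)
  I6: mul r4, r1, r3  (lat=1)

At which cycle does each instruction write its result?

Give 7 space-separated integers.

Answer: 2 4 7 7 9 12 13

Derivation:
I0 mul r4: issue@1 deps=(None,None) exec_start@1 write@2
I1 mul r3: issue@2 deps=(None,0) exec_start@2 write@4
I2 mul r2: issue@3 deps=(None,1) exec_start@4 write@7
I3 add r2: issue@4 deps=(0,0) exec_start@4 write@7
I4 mul r1: issue@5 deps=(3,1) exec_start@7 write@9
I5 mul r1: issue@6 deps=(1,4) exec_start@9 write@12
I6 mul r4: issue@7 deps=(5,1) exec_start@12 write@13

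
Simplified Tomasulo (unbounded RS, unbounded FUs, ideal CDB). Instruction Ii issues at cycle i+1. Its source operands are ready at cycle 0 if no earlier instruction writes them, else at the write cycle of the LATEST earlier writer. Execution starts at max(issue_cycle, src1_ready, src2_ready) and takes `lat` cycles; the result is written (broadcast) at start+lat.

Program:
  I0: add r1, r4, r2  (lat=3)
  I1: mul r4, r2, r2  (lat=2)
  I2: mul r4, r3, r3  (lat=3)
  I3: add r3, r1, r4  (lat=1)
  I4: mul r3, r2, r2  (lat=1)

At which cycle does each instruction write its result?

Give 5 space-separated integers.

Answer: 4 4 6 7 6

Derivation:
I0 add r1: issue@1 deps=(None,None) exec_start@1 write@4
I1 mul r4: issue@2 deps=(None,None) exec_start@2 write@4
I2 mul r4: issue@3 deps=(None,None) exec_start@3 write@6
I3 add r3: issue@4 deps=(0,2) exec_start@6 write@7
I4 mul r3: issue@5 deps=(None,None) exec_start@5 write@6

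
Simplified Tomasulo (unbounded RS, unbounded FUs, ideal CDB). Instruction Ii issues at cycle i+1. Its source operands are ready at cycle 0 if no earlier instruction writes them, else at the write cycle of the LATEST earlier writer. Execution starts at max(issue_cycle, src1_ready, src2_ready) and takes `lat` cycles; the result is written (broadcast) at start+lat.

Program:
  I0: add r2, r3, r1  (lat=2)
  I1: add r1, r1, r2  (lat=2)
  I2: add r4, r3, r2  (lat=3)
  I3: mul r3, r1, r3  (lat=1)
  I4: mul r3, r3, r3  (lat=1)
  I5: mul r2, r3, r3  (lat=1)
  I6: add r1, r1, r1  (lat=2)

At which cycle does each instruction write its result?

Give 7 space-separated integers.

I0 add r2: issue@1 deps=(None,None) exec_start@1 write@3
I1 add r1: issue@2 deps=(None,0) exec_start@3 write@5
I2 add r4: issue@3 deps=(None,0) exec_start@3 write@6
I3 mul r3: issue@4 deps=(1,None) exec_start@5 write@6
I4 mul r3: issue@5 deps=(3,3) exec_start@6 write@7
I5 mul r2: issue@6 deps=(4,4) exec_start@7 write@8
I6 add r1: issue@7 deps=(1,1) exec_start@7 write@9

Answer: 3 5 6 6 7 8 9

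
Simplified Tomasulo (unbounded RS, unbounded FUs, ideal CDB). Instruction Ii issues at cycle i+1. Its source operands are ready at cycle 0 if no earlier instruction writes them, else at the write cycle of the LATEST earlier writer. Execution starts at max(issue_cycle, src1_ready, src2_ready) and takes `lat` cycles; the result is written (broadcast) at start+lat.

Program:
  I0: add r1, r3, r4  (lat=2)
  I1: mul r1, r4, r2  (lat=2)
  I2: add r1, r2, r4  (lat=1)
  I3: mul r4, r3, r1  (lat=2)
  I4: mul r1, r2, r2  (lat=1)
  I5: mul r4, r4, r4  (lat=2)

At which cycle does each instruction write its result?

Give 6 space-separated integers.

I0 add r1: issue@1 deps=(None,None) exec_start@1 write@3
I1 mul r1: issue@2 deps=(None,None) exec_start@2 write@4
I2 add r1: issue@3 deps=(None,None) exec_start@3 write@4
I3 mul r4: issue@4 deps=(None,2) exec_start@4 write@6
I4 mul r1: issue@5 deps=(None,None) exec_start@5 write@6
I5 mul r4: issue@6 deps=(3,3) exec_start@6 write@8

Answer: 3 4 4 6 6 8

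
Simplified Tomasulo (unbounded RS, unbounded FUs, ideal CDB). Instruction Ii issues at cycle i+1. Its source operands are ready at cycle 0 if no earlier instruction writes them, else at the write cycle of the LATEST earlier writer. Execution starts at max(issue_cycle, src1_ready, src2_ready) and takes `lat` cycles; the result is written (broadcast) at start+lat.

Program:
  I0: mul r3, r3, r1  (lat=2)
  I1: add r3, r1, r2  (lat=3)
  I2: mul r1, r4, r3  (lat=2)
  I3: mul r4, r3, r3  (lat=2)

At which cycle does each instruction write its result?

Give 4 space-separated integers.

I0 mul r3: issue@1 deps=(None,None) exec_start@1 write@3
I1 add r3: issue@2 deps=(None,None) exec_start@2 write@5
I2 mul r1: issue@3 deps=(None,1) exec_start@5 write@7
I3 mul r4: issue@4 deps=(1,1) exec_start@5 write@7

Answer: 3 5 7 7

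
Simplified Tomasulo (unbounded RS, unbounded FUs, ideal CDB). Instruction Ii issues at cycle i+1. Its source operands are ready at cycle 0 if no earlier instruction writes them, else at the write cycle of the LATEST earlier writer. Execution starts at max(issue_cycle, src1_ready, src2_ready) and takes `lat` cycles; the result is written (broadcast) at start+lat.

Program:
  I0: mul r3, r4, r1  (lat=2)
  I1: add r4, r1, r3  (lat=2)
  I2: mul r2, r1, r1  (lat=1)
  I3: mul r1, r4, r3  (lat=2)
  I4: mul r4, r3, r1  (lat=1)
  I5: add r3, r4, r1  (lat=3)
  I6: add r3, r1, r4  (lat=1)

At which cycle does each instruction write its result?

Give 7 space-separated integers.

Answer: 3 5 4 7 8 11 9

Derivation:
I0 mul r3: issue@1 deps=(None,None) exec_start@1 write@3
I1 add r4: issue@2 deps=(None,0) exec_start@3 write@5
I2 mul r2: issue@3 deps=(None,None) exec_start@3 write@4
I3 mul r1: issue@4 deps=(1,0) exec_start@5 write@7
I4 mul r4: issue@5 deps=(0,3) exec_start@7 write@8
I5 add r3: issue@6 deps=(4,3) exec_start@8 write@11
I6 add r3: issue@7 deps=(3,4) exec_start@8 write@9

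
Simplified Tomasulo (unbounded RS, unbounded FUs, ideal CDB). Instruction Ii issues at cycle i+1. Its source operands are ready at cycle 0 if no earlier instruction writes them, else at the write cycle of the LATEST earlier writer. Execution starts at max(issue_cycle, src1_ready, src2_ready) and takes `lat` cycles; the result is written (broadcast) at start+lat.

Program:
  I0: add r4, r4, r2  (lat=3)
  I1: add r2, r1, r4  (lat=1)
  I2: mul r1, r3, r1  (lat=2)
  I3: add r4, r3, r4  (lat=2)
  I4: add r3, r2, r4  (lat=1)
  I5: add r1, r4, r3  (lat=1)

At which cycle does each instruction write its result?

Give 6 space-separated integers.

I0 add r4: issue@1 deps=(None,None) exec_start@1 write@4
I1 add r2: issue@2 deps=(None,0) exec_start@4 write@5
I2 mul r1: issue@3 deps=(None,None) exec_start@3 write@5
I3 add r4: issue@4 deps=(None,0) exec_start@4 write@6
I4 add r3: issue@5 deps=(1,3) exec_start@6 write@7
I5 add r1: issue@6 deps=(3,4) exec_start@7 write@8

Answer: 4 5 5 6 7 8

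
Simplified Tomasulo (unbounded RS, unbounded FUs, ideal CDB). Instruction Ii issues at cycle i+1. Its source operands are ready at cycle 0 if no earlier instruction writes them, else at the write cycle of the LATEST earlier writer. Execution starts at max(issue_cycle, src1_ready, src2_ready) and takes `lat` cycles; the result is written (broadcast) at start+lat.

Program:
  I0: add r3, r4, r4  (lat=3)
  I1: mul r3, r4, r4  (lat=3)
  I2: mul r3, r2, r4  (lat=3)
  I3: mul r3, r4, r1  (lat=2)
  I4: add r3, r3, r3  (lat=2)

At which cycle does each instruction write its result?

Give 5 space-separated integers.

I0 add r3: issue@1 deps=(None,None) exec_start@1 write@4
I1 mul r3: issue@2 deps=(None,None) exec_start@2 write@5
I2 mul r3: issue@3 deps=(None,None) exec_start@3 write@6
I3 mul r3: issue@4 deps=(None,None) exec_start@4 write@6
I4 add r3: issue@5 deps=(3,3) exec_start@6 write@8

Answer: 4 5 6 6 8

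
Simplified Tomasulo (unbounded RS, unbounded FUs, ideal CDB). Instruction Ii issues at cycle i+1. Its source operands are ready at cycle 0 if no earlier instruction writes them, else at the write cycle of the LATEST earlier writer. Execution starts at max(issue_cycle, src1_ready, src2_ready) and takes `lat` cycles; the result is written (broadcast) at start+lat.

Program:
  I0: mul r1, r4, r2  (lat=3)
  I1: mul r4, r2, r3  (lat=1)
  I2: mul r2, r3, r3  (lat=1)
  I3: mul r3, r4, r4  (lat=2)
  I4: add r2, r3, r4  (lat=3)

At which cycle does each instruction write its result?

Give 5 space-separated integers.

Answer: 4 3 4 6 9

Derivation:
I0 mul r1: issue@1 deps=(None,None) exec_start@1 write@4
I1 mul r4: issue@2 deps=(None,None) exec_start@2 write@3
I2 mul r2: issue@3 deps=(None,None) exec_start@3 write@4
I3 mul r3: issue@4 deps=(1,1) exec_start@4 write@6
I4 add r2: issue@5 deps=(3,1) exec_start@6 write@9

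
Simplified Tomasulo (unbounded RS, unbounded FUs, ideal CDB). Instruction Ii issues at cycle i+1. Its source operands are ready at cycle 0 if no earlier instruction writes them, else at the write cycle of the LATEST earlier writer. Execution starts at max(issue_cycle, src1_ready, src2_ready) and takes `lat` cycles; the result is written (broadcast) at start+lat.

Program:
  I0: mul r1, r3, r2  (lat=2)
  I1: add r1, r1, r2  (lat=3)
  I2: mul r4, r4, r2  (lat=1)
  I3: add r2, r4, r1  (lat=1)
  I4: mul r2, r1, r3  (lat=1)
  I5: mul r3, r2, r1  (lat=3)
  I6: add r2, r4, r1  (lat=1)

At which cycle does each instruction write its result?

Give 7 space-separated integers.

I0 mul r1: issue@1 deps=(None,None) exec_start@1 write@3
I1 add r1: issue@2 deps=(0,None) exec_start@3 write@6
I2 mul r4: issue@3 deps=(None,None) exec_start@3 write@4
I3 add r2: issue@4 deps=(2,1) exec_start@6 write@7
I4 mul r2: issue@5 deps=(1,None) exec_start@6 write@7
I5 mul r3: issue@6 deps=(4,1) exec_start@7 write@10
I6 add r2: issue@7 deps=(2,1) exec_start@7 write@8

Answer: 3 6 4 7 7 10 8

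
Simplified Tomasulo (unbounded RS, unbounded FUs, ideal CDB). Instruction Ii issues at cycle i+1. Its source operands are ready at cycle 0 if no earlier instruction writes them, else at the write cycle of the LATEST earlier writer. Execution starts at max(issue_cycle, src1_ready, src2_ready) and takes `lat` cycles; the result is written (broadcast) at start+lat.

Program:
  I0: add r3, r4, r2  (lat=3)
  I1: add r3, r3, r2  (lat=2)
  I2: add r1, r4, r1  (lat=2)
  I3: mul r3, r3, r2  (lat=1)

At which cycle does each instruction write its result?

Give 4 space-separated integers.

Answer: 4 6 5 7

Derivation:
I0 add r3: issue@1 deps=(None,None) exec_start@1 write@4
I1 add r3: issue@2 deps=(0,None) exec_start@4 write@6
I2 add r1: issue@3 deps=(None,None) exec_start@3 write@5
I3 mul r3: issue@4 deps=(1,None) exec_start@6 write@7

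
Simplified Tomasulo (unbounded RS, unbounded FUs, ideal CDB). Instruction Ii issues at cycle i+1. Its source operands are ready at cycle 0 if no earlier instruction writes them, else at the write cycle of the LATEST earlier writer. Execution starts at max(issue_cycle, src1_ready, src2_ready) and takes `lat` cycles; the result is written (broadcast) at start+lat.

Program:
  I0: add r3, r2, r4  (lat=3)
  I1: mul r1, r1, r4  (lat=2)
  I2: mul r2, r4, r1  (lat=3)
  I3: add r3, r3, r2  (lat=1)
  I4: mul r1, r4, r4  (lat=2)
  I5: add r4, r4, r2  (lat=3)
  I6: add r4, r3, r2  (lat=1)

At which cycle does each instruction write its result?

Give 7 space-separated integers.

I0 add r3: issue@1 deps=(None,None) exec_start@1 write@4
I1 mul r1: issue@2 deps=(None,None) exec_start@2 write@4
I2 mul r2: issue@3 deps=(None,1) exec_start@4 write@7
I3 add r3: issue@4 deps=(0,2) exec_start@7 write@8
I4 mul r1: issue@5 deps=(None,None) exec_start@5 write@7
I5 add r4: issue@6 deps=(None,2) exec_start@7 write@10
I6 add r4: issue@7 deps=(3,2) exec_start@8 write@9

Answer: 4 4 7 8 7 10 9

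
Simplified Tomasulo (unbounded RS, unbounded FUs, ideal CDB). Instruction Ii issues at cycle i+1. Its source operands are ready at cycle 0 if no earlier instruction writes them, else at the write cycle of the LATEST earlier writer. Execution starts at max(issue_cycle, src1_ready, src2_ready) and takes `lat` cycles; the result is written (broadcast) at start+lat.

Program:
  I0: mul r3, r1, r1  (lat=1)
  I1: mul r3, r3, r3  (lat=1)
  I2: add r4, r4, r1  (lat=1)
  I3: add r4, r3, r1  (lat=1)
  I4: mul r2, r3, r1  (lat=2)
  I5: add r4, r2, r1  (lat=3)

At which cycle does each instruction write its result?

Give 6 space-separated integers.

Answer: 2 3 4 5 7 10

Derivation:
I0 mul r3: issue@1 deps=(None,None) exec_start@1 write@2
I1 mul r3: issue@2 deps=(0,0) exec_start@2 write@3
I2 add r4: issue@3 deps=(None,None) exec_start@3 write@4
I3 add r4: issue@4 deps=(1,None) exec_start@4 write@5
I4 mul r2: issue@5 deps=(1,None) exec_start@5 write@7
I5 add r4: issue@6 deps=(4,None) exec_start@7 write@10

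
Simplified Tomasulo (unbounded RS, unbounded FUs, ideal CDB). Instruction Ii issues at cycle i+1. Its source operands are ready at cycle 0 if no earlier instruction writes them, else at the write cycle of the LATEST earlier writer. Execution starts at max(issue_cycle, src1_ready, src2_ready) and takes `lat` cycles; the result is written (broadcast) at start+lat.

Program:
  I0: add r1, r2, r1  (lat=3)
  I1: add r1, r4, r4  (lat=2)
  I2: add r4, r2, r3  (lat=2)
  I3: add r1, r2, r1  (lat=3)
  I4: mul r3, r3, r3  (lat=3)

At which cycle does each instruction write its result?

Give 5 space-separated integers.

I0 add r1: issue@1 deps=(None,None) exec_start@1 write@4
I1 add r1: issue@2 deps=(None,None) exec_start@2 write@4
I2 add r4: issue@3 deps=(None,None) exec_start@3 write@5
I3 add r1: issue@4 deps=(None,1) exec_start@4 write@7
I4 mul r3: issue@5 deps=(None,None) exec_start@5 write@8

Answer: 4 4 5 7 8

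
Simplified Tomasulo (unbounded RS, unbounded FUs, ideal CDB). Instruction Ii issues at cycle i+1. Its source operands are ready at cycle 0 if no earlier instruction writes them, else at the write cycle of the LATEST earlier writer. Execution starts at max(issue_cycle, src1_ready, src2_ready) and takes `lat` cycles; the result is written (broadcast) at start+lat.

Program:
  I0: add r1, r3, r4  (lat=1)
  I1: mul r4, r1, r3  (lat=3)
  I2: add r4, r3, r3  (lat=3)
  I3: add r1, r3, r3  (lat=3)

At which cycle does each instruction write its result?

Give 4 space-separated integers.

I0 add r1: issue@1 deps=(None,None) exec_start@1 write@2
I1 mul r4: issue@2 deps=(0,None) exec_start@2 write@5
I2 add r4: issue@3 deps=(None,None) exec_start@3 write@6
I3 add r1: issue@4 deps=(None,None) exec_start@4 write@7

Answer: 2 5 6 7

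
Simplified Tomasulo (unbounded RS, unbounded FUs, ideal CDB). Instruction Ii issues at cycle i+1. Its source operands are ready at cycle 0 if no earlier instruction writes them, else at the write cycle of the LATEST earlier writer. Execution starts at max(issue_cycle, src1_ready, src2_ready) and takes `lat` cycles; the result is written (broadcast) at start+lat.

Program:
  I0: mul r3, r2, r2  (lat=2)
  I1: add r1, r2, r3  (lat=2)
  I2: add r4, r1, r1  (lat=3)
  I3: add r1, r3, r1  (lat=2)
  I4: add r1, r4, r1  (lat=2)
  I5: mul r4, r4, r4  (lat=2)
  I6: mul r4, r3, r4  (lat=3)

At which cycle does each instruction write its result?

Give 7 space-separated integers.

I0 mul r3: issue@1 deps=(None,None) exec_start@1 write@3
I1 add r1: issue@2 deps=(None,0) exec_start@3 write@5
I2 add r4: issue@3 deps=(1,1) exec_start@5 write@8
I3 add r1: issue@4 deps=(0,1) exec_start@5 write@7
I4 add r1: issue@5 deps=(2,3) exec_start@8 write@10
I5 mul r4: issue@6 deps=(2,2) exec_start@8 write@10
I6 mul r4: issue@7 deps=(0,5) exec_start@10 write@13

Answer: 3 5 8 7 10 10 13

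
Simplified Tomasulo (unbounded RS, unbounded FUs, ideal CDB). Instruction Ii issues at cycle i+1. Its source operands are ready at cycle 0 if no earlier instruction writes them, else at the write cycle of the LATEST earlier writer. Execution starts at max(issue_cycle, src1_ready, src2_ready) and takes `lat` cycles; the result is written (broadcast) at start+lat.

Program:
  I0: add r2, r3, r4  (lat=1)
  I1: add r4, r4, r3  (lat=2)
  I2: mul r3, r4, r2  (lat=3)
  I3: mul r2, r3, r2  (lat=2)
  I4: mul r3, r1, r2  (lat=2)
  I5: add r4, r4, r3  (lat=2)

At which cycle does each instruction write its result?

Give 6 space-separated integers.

Answer: 2 4 7 9 11 13

Derivation:
I0 add r2: issue@1 deps=(None,None) exec_start@1 write@2
I1 add r4: issue@2 deps=(None,None) exec_start@2 write@4
I2 mul r3: issue@3 deps=(1,0) exec_start@4 write@7
I3 mul r2: issue@4 deps=(2,0) exec_start@7 write@9
I4 mul r3: issue@5 deps=(None,3) exec_start@9 write@11
I5 add r4: issue@6 deps=(1,4) exec_start@11 write@13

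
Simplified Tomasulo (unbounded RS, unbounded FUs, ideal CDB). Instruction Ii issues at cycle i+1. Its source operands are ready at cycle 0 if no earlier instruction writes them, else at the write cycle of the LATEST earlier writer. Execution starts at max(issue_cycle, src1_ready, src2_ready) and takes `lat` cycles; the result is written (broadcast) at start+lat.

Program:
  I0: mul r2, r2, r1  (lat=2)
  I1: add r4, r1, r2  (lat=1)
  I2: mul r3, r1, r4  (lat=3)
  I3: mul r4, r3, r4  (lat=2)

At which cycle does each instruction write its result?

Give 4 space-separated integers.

I0 mul r2: issue@1 deps=(None,None) exec_start@1 write@3
I1 add r4: issue@2 deps=(None,0) exec_start@3 write@4
I2 mul r3: issue@3 deps=(None,1) exec_start@4 write@7
I3 mul r4: issue@4 deps=(2,1) exec_start@7 write@9

Answer: 3 4 7 9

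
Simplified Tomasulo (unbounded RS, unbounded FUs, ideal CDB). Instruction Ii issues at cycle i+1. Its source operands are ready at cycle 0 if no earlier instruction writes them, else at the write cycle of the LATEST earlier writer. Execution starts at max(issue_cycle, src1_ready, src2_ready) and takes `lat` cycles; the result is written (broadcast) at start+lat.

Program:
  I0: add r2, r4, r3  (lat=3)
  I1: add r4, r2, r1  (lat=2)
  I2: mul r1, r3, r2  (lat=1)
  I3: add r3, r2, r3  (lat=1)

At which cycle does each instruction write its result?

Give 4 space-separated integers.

Answer: 4 6 5 5

Derivation:
I0 add r2: issue@1 deps=(None,None) exec_start@1 write@4
I1 add r4: issue@2 deps=(0,None) exec_start@4 write@6
I2 mul r1: issue@3 deps=(None,0) exec_start@4 write@5
I3 add r3: issue@4 deps=(0,None) exec_start@4 write@5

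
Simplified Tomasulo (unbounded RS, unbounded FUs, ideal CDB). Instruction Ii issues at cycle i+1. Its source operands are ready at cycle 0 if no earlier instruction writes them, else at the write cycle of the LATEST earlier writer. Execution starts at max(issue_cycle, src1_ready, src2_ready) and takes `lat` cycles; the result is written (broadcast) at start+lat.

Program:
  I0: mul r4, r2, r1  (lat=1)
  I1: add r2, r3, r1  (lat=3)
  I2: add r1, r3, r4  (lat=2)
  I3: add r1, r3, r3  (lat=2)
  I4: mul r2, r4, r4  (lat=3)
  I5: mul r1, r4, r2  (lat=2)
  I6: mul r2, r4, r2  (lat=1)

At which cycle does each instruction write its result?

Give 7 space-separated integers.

I0 mul r4: issue@1 deps=(None,None) exec_start@1 write@2
I1 add r2: issue@2 deps=(None,None) exec_start@2 write@5
I2 add r1: issue@3 deps=(None,0) exec_start@3 write@5
I3 add r1: issue@4 deps=(None,None) exec_start@4 write@6
I4 mul r2: issue@5 deps=(0,0) exec_start@5 write@8
I5 mul r1: issue@6 deps=(0,4) exec_start@8 write@10
I6 mul r2: issue@7 deps=(0,4) exec_start@8 write@9

Answer: 2 5 5 6 8 10 9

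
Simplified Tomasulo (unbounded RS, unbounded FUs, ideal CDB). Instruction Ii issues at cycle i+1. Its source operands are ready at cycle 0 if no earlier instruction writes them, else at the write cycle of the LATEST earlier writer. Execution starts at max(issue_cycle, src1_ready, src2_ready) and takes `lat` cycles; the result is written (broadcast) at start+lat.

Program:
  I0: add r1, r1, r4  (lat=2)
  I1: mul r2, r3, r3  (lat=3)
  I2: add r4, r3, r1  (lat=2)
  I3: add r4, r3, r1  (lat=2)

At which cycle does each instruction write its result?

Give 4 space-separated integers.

I0 add r1: issue@1 deps=(None,None) exec_start@1 write@3
I1 mul r2: issue@2 deps=(None,None) exec_start@2 write@5
I2 add r4: issue@3 deps=(None,0) exec_start@3 write@5
I3 add r4: issue@4 deps=(None,0) exec_start@4 write@6

Answer: 3 5 5 6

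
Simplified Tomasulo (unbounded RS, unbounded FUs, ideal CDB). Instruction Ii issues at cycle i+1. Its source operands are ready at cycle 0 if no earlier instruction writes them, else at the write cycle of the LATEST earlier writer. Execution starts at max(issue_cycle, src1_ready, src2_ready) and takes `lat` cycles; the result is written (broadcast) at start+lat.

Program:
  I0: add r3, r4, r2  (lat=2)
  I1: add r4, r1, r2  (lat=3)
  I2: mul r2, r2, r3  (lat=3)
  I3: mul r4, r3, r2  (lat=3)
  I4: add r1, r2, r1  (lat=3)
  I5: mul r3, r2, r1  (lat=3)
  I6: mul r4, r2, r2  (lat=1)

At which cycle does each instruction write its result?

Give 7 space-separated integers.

I0 add r3: issue@1 deps=(None,None) exec_start@1 write@3
I1 add r4: issue@2 deps=(None,None) exec_start@2 write@5
I2 mul r2: issue@3 deps=(None,0) exec_start@3 write@6
I3 mul r4: issue@4 deps=(0,2) exec_start@6 write@9
I4 add r1: issue@5 deps=(2,None) exec_start@6 write@9
I5 mul r3: issue@6 deps=(2,4) exec_start@9 write@12
I6 mul r4: issue@7 deps=(2,2) exec_start@7 write@8

Answer: 3 5 6 9 9 12 8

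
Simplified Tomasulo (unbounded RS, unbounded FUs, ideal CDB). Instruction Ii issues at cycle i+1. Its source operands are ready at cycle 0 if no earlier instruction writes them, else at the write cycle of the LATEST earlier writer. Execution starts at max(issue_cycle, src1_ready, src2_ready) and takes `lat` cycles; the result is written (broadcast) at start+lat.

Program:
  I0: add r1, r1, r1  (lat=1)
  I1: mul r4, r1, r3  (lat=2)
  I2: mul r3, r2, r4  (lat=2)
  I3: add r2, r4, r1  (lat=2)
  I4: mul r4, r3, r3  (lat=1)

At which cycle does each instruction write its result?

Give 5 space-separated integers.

Answer: 2 4 6 6 7

Derivation:
I0 add r1: issue@1 deps=(None,None) exec_start@1 write@2
I1 mul r4: issue@2 deps=(0,None) exec_start@2 write@4
I2 mul r3: issue@3 deps=(None,1) exec_start@4 write@6
I3 add r2: issue@4 deps=(1,0) exec_start@4 write@6
I4 mul r4: issue@5 deps=(2,2) exec_start@6 write@7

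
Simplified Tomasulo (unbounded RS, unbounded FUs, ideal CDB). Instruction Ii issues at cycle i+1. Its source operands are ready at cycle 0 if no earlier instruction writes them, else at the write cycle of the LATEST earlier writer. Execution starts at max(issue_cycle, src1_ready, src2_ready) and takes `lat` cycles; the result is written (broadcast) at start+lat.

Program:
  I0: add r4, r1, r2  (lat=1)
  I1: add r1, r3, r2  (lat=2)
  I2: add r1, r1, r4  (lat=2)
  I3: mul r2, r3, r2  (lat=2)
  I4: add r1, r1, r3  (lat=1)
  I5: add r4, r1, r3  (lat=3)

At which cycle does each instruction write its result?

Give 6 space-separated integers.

I0 add r4: issue@1 deps=(None,None) exec_start@1 write@2
I1 add r1: issue@2 deps=(None,None) exec_start@2 write@4
I2 add r1: issue@3 deps=(1,0) exec_start@4 write@6
I3 mul r2: issue@4 deps=(None,None) exec_start@4 write@6
I4 add r1: issue@5 deps=(2,None) exec_start@6 write@7
I5 add r4: issue@6 deps=(4,None) exec_start@7 write@10

Answer: 2 4 6 6 7 10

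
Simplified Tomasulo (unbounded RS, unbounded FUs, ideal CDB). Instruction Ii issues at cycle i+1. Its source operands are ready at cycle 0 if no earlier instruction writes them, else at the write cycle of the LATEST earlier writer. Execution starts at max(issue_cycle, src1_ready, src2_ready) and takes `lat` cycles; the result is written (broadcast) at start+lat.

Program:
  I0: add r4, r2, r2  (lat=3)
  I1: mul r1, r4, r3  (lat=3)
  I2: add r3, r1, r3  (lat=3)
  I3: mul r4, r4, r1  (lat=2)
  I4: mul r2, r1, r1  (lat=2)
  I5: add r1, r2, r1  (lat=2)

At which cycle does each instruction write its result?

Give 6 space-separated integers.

Answer: 4 7 10 9 9 11

Derivation:
I0 add r4: issue@1 deps=(None,None) exec_start@1 write@4
I1 mul r1: issue@2 deps=(0,None) exec_start@4 write@7
I2 add r3: issue@3 deps=(1,None) exec_start@7 write@10
I3 mul r4: issue@4 deps=(0,1) exec_start@7 write@9
I4 mul r2: issue@5 deps=(1,1) exec_start@7 write@9
I5 add r1: issue@6 deps=(4,1) exec_start@9 write@11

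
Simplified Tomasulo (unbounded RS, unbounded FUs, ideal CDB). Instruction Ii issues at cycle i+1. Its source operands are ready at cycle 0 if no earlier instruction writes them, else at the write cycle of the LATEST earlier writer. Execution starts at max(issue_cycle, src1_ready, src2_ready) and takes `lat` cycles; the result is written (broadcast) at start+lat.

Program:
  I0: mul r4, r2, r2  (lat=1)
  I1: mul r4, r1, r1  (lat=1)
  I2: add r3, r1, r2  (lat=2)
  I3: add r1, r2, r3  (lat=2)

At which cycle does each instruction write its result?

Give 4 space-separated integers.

I0 mul r4: issue@1 deps=(None,None) exec_start@1 write@2
I1 mul r4: issue@2 deps=(None,None) exec_start@2 write@3
I2 add r3: issue@3 deps=(None,None) exec_start@3 write@5
I3 add r1: issue@4 deps=(None,2) exec_start@5 write@7

Answer: 2 3 5 7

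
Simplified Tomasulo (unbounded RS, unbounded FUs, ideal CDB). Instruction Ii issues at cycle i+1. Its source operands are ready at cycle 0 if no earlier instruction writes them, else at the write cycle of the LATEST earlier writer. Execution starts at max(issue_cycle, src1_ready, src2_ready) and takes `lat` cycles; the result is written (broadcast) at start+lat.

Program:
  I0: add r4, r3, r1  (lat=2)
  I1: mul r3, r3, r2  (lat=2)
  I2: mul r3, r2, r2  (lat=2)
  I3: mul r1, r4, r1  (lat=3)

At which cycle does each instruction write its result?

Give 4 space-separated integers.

I0 add r4: issue@1 deps=(None,None) exec_start@1 write@3
I1 mul r3: issue@2 deps=(None,None) exec_start@2 write@4
I2 mul r3: issue@3 deps=(None,None) exec_start@3 write@5
I3 mul r1: issue@4 deps=(0,None) exec_start@4 write@7

Answer: 3 4 5 7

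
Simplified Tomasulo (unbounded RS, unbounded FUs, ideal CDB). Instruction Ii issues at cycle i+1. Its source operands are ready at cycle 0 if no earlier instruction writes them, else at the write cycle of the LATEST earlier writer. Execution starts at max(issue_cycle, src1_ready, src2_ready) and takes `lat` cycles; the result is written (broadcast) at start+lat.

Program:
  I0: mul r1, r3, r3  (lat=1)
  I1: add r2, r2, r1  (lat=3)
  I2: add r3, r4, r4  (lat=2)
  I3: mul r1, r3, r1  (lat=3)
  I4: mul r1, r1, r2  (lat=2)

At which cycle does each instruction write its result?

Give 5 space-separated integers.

I0 mul r1: issue@1 deps=(None,None) exec_start@1 write@2
I1 add r2: issue@2 deps=(None,0) exec_start@2 write@5
I2 add r3: issue@3 deps=(None,None) exec_start@3 write@5
I3 mul r1: issue@4 deps=(2,0) exec_start@5 write@8
I4 mul r1: issue@5 deps=(3,1) exec_start@8 write@10

Answer: 2 5 5 8 10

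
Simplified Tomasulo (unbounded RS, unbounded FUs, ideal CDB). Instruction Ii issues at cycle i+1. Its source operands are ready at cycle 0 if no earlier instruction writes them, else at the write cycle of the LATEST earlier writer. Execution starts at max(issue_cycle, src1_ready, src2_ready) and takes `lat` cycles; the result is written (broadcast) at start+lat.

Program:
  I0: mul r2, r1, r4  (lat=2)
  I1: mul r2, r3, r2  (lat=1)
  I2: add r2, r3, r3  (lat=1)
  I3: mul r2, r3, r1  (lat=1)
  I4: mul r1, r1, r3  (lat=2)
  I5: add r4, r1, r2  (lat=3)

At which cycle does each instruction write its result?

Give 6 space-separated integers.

Answer: 3 4 4 5 7 10

Derivation:
I0 mul r2: issue@1 deps=(None,None) exec_start@1 write@3
I1 mul r2: issue@2 deps=(None,0) exec_start@3 write@4
I2 add r2: issue@3 deps=(None,None) exec_start@3 write@4
I3 mul r2: issue@4 deps=(None,None) exec_start@4 write@5
I4 mul r1: issue@5 deps=(None,None) exec_start@5 write@7
I5 add r4: issue@6 deps=(4,3) exec_start@7 write@10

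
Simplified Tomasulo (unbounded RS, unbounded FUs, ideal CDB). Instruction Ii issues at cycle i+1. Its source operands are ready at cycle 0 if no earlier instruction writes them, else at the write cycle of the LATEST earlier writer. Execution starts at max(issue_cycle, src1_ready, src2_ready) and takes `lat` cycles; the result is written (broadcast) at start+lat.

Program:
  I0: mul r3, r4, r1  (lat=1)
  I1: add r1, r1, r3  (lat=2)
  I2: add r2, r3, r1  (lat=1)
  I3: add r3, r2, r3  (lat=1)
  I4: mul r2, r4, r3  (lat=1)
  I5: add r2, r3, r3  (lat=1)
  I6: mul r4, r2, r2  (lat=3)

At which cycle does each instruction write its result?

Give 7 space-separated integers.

Answer: 2 4 5 6 7 7 10

Derivation:
I0 mul r3: issue@1 deps=(None,None) exec_start@1 write@2
I1 add r1: issue@2 deps=(None,0) exec_start@2 write@4
I2 add r2: issue@3 deps=(0,1) exec_start@4 write@5
I3 add r3: issue@4 deps=(2,0) exec_start@5 write@6
I4 mul r2: issue@5 deps=(None,3) exec_start@6 write@7
I5 add r2: issue@6 deps=(3,3) exec_start@6 write@7
I6 mul r4: issue@7 deps=(5,5) exec_start@7 write@10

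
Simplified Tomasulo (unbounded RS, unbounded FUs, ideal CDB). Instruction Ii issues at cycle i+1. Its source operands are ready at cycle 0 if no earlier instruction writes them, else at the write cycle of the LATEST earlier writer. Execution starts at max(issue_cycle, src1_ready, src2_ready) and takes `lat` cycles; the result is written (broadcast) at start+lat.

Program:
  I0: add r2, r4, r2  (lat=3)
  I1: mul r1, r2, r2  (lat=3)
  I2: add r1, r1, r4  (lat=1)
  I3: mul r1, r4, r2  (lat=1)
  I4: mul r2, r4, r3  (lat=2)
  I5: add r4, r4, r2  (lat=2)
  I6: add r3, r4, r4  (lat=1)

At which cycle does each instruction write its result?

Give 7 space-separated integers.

I0 add r2: issue@1 deps=(None,None) exec_start@1 write@4
I1 mul r1: issue@2 deps=(0,0) exec_start@4 write@7
I2 add r1: issue@3 deps=(1,None) exec_start@7 write@8
I3 mul r1: issue@4 deps=(None,0) exec_start@4 write@5
I4 mul r2: issue@5 deps=(None,None) exec_start@5 write@7
I5 add r4: issue@6 deps=(None,4) exec_start@7 write@9
I6 add r3: issue@7 deps=(5,5) exec_start@9 write@10

Answer: 4 7 8 5 7 9 10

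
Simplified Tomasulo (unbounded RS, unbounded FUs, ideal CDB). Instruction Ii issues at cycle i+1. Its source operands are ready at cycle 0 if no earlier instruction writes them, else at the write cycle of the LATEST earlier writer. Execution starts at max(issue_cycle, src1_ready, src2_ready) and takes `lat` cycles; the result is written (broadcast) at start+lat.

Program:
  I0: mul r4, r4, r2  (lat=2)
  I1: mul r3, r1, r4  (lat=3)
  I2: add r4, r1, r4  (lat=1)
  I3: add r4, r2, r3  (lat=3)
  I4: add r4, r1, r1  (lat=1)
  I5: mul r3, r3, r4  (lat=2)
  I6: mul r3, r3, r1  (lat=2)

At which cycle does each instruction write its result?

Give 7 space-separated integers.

I0 mul r4: issue@1 deps=(None,None) exec_start@1 write@3
I1 mul r3: issue@2 deps=(None,0) exec_start@3 write@6
I2 add r4: issue@3 deps=(None,0) exec_start@3 write@4
I3 add r4: issue@4 deps=(None,1) exec_start@6 write@9
I4 add r4: issue@5 deps=(None,None) exec_start@5 write@6
I5 mul r3: issue@6 deps=(1,4) exec_start@6 write@8
I6 mul r3: issue@7 deps=(5,None) exec_start@8 write@10

Answer: 3 6 4 9 6 8 10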